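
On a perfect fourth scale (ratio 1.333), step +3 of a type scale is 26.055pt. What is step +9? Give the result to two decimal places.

146.17pt

26.055 × 1.333⁶ = 26.055 × 5.61023 ≈ 146.175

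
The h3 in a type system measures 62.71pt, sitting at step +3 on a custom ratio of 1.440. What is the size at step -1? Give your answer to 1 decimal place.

14.6pt

62.71 ÷ 1.440⁴ = 62.71 ÷ 4.29982 ≈ 14.584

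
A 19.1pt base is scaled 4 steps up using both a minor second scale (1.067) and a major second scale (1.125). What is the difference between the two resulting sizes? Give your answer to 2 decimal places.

5.84pt

Minor second: 19.1 × 1.067⁴ = 24.7566pt
Major second: 19.1 × 1.125⁴ = 30.5945pt
Difference: 30.5945 − 24.7566 = 5.8379pt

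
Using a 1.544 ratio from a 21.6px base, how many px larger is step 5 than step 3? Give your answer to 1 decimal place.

110.0px

Step 3: 21.6 × 1.544³ = 79.505px
Step 5: 21.6 × 1.544⁵ = 189.535px
Difference: 189.535 − 79.505 = 110.030px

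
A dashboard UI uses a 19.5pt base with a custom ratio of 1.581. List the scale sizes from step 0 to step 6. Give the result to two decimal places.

Step 0: 19.5pt
Step 1: 19.5 × 1.581 = 30.83
Step 2: 19.5 × 1.581² = 48.74
Step 3: 19.5 × 1.581³ = 77.06
Step 4: 19.5 × 1.581⁴ = 121.83
Step 5: 19.5 × 1.581⁵ = 192.62
Step 6: 19.5 × 1.581⁶ = 304.53

19.50pt, 30.83pt, 48.74pt, 77.06pt, 121.83pt, 192.62pt, 304.53pt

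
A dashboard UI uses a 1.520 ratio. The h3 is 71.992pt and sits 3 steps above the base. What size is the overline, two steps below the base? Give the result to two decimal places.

Moving from step +3 to step -2 is 5 steps down, so divide by r⁵.
71.992 ÷ 1.520⁵ = 71.992 ÷ 8.11368 ≈ 8.873

8.87pt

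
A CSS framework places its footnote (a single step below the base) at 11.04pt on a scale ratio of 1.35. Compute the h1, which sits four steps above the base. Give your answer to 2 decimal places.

49.50pt

11.04 × 1.35⁵ = 11.04 × 4.48403 ≈ 49.504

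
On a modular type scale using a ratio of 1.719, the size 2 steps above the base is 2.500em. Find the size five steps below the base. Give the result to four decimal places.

0.0564em

2.500 ÷ 1.719⁷ = 2.500 ÷ 44.35383 ≈ 0.0564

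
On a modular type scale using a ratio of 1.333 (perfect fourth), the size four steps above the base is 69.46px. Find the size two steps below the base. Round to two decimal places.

12.38px

69.46 ÷ 1.333⁶ = 69.46 ÷ 5.61023 ≈ 12.381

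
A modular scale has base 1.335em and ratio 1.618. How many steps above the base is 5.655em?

1.618ⁿ = 5.655 / 1.335 = 4.2360
n = ln(4.2360) / ln(1.618) = 1.4436 / 0.4812 ≈ 3.00

3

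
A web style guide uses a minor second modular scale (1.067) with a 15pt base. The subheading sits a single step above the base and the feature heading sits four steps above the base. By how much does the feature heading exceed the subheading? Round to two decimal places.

Step 1: 15.0 × 1.067 = 16.0050pt
Step 4: 15.0 × 1.067⁴ = 19.4424pt
Difference: 19.4424 − 16.0050 = 3.4374pt

3.44pt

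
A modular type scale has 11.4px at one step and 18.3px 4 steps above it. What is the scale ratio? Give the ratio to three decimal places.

1.126

The ratio satisfies 11.4 × r⁴ = 18.3, so r = (18.3 / 11.4)^(1/4).
r = 1.6053^(1/4) ≈ 1.1256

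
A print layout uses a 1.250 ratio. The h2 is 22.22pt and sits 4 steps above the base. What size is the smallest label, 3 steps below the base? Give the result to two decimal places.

Moving from step +4 to step -3 is 7 steps down, so divide by r⁷.
22.22 ÷ 1.250⁷ = 22.22 ÷ 4.76837 ≈ 4.660

4.66pt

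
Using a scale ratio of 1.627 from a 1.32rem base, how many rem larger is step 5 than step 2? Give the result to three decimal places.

Step 2: 1.32 × 1.627² = 3.49421rem
Step 5: 1.32 × 1.627⁵ = 15.04914rem
Difference: 15.04914 − 3.49421 = 11.55493rem

11.555rem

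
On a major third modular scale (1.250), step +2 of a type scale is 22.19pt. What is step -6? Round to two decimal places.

3.72pt

22.19 ÷ 1.250⁸ = 22.19 ÷ 5.96046 ≈ 3.723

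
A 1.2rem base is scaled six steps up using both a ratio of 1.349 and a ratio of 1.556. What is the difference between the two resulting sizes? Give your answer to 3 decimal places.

9.799rem

At 1.349: 1.2 × 1.349⁶ = 7.23191rem
At 1.556: 1.2 × 1.556⁶ = 17.03095rem
Difference: 17.03095 − 7.23191 = 9.79904rem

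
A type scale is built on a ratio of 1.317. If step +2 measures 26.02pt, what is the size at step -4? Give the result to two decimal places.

4.99pt

The gap is -4 − (2) = -6 steps, so the factor is 1.317^-6.
26.02 ÷ 1.317⁶ = 26.02 ÷ 5.21813 ≈ 4.986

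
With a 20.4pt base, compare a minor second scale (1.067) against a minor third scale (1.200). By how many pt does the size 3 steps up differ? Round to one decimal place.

10.5pt

Minor second: 20.4 × 1.067³ = 24.781pt
Minor third: 20.4 × 1.200³ = 35.251pt
Difference: 35.251 − 24.781 = 10.470pt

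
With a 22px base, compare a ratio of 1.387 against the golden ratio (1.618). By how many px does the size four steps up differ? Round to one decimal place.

69.4px

At 1.387: 22.0 × 1.387⁴ = 81.420px
Golden ratio: 22.0 × 1.618⁴ = 150.778px
Difference: 150.778 − 81.420 = 69.358px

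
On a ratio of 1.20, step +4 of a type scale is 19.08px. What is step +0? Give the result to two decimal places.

The gap is 0 − (4) = -4 steps, so the factor is 1.20^-4.
19.08 ÷ 1.20⁴ = 19.08 ÷ 2.07360 ≈ 9.201

9.20px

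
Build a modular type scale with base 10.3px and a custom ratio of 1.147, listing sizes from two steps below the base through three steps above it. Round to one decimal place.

Step -2: 10.3 ÷ 1.147² = 7.8
Step -1: 10.3 ÷ 1.147 = 9.0
Step 0: 10.3px
Step 1: 10.3 × 1.147 = 11.8
Step 2: 10.3 × 1.147² = 13.6
Step 3: 10.3 × 1.147³ = 15.5

7.8px, 9.0px, 10.3px, 11.8px, 13.6px, 15.5px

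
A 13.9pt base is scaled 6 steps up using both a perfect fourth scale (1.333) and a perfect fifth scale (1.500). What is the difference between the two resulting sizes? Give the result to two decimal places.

Perfect fourth: 13.9 × 1.333⁶ = 77.9822pt
Perfect fifth: 13.9 × 1.500⁶ = 158.3297pt
Difference: 158.3297 − 77.9822 = 80.3475pt

80.35pt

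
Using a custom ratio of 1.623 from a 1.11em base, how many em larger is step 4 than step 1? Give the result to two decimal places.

5.90em

Step 1: 1.11 × 1.623 = 1.8015em
Step 4: 1.11 × 1.623⁴ = 7.7019em
Difference: 7.7019 − 1.8015 = 5.9004em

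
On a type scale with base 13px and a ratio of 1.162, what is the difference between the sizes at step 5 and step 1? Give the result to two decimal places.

12.43px

Step 1: 13.0 × 1.162 = 15.1060px
Step 5: 13.0 × 1.162⁵ = 27.5406px
Difference: 27.5406 − 15.1060 = 12.4346px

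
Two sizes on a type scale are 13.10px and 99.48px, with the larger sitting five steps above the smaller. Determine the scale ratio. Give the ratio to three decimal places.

r⁵ = 99.48 / 13.10, so r = (99.48/13.10)^(1/5).
r = 7.5939^(1/5) ≈ 1.5000

1.500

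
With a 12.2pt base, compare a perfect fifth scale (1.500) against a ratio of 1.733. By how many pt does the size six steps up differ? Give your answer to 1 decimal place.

191.5pt

Perfect fifth: 12.2 × 1.500⁶ = 138.966pt
At 1.733: 12.2 × 1.733⁶ = 330.485pt
Difference: 330.485 − 138.966 = 191.519pt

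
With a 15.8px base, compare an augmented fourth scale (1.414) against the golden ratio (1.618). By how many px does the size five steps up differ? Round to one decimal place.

85.9px

Augmented fourth: 15.8 × 1.414⁵ = 89.311px
Golden ratio: 15.8 × 1.618⁵ = 175.206px
Difference: 175.206 − 89.311 = 85.895px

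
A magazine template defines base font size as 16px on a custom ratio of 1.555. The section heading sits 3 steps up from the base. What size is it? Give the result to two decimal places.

A modular type scale is a geometric sequence: sizeₙ = base × rⁿ.
16.0 × 1.555³ = 16.0 × 3.76003 ≈ 60.16

60.16px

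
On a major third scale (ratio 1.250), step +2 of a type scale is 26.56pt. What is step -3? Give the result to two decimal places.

8.70pt

Moving from step +2 to step -3 is 5 steps down, so divide by r⁵.
26.56 ÷ 1.250⁵ = 26.56 ÷ 3.05176 ≈ 8.703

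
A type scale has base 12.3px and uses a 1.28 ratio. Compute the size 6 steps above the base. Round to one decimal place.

54.1px

A modular type scale is a geometric sequence: sizeₙ = base × rⁿ.
12.3 × 1.28⁶ = 12.3 × 4.39805 ≈ 54.10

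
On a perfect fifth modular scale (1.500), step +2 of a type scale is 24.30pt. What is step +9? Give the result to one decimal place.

415.2pt

The gap is 9 − (2) = 7 steps, so the factor is 1.500^7.
24.30 × 1.500⁷ = 24.30 × 17.08594 ≈ 415.188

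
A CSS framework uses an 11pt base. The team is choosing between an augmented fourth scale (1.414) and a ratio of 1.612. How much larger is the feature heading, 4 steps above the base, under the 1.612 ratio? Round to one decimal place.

30.3pt

Augmented fourth: 11.0 × 1.414⁴ = 43.973pt
At 1.612: 11.0 × 1.612⁴ = 74.277pt
Difference: 74.277 − 43.973 = 30.304pt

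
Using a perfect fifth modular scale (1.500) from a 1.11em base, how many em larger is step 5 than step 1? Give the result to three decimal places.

Step 1: 1.11 × 1.500 = 1.66500em
Step 5: 1.11 × 1.500⁵ = 8.42906em
Difference: 8.42906 − 1.66500 = 6.76406em

6.764em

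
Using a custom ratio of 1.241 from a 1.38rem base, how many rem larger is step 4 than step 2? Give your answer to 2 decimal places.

1.15rem

Step 2: 1.38 × 1.241² = 2.1253rem
Step 4: 1.38 × 1.241⁴ = 3.2732rem
Difference: 3.2732 − 2.1253 = 1.1479rem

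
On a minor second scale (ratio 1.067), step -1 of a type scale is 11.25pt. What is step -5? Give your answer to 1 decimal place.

8.7pt

11.25 ÷ 1.067⁴ = 11.25 ÷ 1.29616 ≈ 8.680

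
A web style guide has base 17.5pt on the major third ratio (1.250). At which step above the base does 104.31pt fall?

1.250ⁿ = 104.31 / 17.5 = 5.9606
n = ln(5.9606) / ln(1.250) = 1.7852 / 0.2231 ≈ 8.00

8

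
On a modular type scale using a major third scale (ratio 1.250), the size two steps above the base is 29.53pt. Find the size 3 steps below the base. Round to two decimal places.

The gap is -3 − (2) = -5 steps, so the factor is 1.250^-5.
29.53 ÷ 1.250⁵ = 29.53 ÷ 3.05176 ≈ 9.676

9.68pt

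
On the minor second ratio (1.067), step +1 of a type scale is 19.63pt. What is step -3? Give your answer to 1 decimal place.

19.63 ÷ 1.067⁴ = 19.63 ÷ 1.29616 ≈ 15.145

15.1pt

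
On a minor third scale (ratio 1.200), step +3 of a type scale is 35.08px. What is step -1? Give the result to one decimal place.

16.9px

The gap is -1 − (3) = -4 steps, so the factor is 1.200^-4.
35.08 ÷ 1.200⁴ = 35.08 ÷ 2.07360 ≈ 16.917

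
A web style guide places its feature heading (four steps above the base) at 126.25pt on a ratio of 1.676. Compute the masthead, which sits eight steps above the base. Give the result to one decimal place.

126.25 × 1.676⁴ = 126.25 × 7.89035 ≈ 996.156

996.2pt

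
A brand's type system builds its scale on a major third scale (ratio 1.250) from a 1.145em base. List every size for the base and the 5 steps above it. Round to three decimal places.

1.145em, 1.431em, 1.789em, 2.236em, 2.795em, 3.494em

Step 0: 1.145em
Step 1: 1.145 × 1.250 = 1.431
Step 2: 1.145 × 1.250² = 1.789
Step 3: 1.145 × 1.250³ = 2.236
Step 4: 1.145 × 1.250⁴ = 2.795
Step 5: 1.145 × 1.250⁵ = 3.494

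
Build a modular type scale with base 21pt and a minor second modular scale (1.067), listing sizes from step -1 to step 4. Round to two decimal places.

19.68pt, 21.00pt, 22.41pt, 23.91pt, 25.51pt, 27.22pt

Step -1: 21.0 ÷ 1.067 = 19.68
Step 0: 21pt
Step 1: 21.0 × 1.067 = 22.41
Step 2: 21.0 × 1.067² = 23.91
Step 3: 21.0 × 1.067³ = 25.51
Step 4: 21.0 × 1.067⁴ = 27.22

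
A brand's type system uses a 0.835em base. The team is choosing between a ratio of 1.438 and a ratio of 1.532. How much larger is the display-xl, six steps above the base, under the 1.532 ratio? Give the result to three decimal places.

3.412em

At 1.438: 0.835 × 1.438⁶ = 7.38312em
At 1.532: 0.835 × 1.532⁶ = 10.79541em
Difference: 10.79541 − 7.38312 = 3.41229em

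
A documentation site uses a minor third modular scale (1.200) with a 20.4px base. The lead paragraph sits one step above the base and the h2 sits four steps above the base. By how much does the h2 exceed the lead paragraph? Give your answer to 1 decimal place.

Step 1: 20.4 × 1.200 = 24.480px
Step 4: 20.4 × 1.200⁴ = 42.301px
Difference: 42.301 − 24.480 = 17.821px

17.8px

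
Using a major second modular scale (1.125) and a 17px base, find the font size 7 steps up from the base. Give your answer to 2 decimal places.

38.77px

17.0 × 1.125⁷ = 17.0 × 2.28070 ≈ 38.77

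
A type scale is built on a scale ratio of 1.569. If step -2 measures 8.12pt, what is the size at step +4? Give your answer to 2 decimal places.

121.14pt

The gap is 4 − (-2) = 6 steps, so the factor is 1.569^6.
8.12 × 1.569⁶ = 8.12 × 14.91893 ≈ 121.142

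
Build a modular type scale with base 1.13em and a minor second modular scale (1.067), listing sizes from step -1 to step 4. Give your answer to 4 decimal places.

Step -1: 1.13 ÷ 1.067 = 1.0590
Step 0: 1.13em
Step 1: 1.13 × 1.067 = 1.2057
Step 2: 1.13 × 1.067² = 1.2865
Step 3: 1.13 × 1.067³ = 1.3727
Step 4: 1.13 × 1.067⁴ = 1.4647

1.0590em, 1.1300em, 1.2057em, 1.2865em, 1.3727em, 1.4647em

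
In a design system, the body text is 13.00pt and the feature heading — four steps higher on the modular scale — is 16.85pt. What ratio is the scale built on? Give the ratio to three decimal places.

r⁴ = 16.85 / 13.00, so r = (16.85/13.00)^(1/4).
r = 1.2962^(1/4) ≈ 1.0670

1.067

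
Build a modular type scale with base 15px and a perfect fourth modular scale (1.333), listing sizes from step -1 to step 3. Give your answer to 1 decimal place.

Step -1: 15.0 ÷ 1.333 = 11.3
Step 0: 15px
Step 1: 15.0 × 1.333 = 20.0
Step 2: 15.0 × 1.333² = 26.7
Step 3: 15.0 × 1.333³ = 35.5

11.3px, 15.0px, 20.0px, 26.7px, 35.5px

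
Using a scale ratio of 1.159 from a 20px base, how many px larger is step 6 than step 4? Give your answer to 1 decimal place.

12.4px

Step 4: 20.0 × 1.159⁴ = 36.088px
Step 6: 20.0 × 1.159⁶ = 48.476px
Difference: 48.476 − 36.088 = 12.388px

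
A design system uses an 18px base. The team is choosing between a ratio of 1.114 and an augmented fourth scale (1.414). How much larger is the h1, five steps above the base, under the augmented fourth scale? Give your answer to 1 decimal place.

70.9px

At 1.114: 18.0 × 1.114⁵ = 30.882px
Augmented fourth: 18.0 × 1.414⁵ = 101.747px
Difference: 101.747 − 30.882 = 70.865px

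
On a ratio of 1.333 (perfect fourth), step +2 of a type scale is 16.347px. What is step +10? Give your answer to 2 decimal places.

162.96px

The gap is 10 − (2) = 8 steps, so the factor is 1.333^8.
16.347 × 1.333⁸ = 16.347 × 9.96876 ≈ 162.959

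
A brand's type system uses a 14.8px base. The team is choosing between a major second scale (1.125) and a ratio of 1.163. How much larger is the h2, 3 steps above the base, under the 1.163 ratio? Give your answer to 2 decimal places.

Major second: 14.8 × 1.125³ = 21.0727px
At 1.163: 14.8 × 1.163³ = 23.2810px
Difference: 23.2810 − 21.0727 = 2.2083px

2.21px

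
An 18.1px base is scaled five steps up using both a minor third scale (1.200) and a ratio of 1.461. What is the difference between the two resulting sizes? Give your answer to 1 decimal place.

Minor third: 18.1 × 1.200⁵ = 45.039px
At 1.461: 18.1 × 1.461⁵ = 120.484px
Difference: 120.484 − 45.039 = 75.445px

75.4px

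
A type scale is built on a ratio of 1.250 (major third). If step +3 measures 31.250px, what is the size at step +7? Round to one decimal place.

The gap is 7 − (3) = 4 steps, so the factor is 1.250^4.
31.250 × 1.250⁴ = 31.250 × 2.44141 ≈ 76.294

76.3px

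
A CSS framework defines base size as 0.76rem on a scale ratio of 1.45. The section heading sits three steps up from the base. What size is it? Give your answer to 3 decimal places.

2.317rem

Each step on a modular scale multiplies by the ratio, so the size n steps from the base is base × ratioⁿ.
0.76 × 1.45³ = 0.76 × 3.04862 ≈ 2.317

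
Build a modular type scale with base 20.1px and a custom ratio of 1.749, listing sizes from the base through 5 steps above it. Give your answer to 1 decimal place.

20.1px, 35.2px, 61.5px, 107.5px, 188.1px, 329.0px

Step 0: 20.1px
Step 1: 20.1 × 1.749 = 35.2
Step 2: 20.1 × 1.749² = 61.5
Step 3: 20.1 × 1.749³ = 107.5
Step 4: 20.1 × 1.749⁴ = 188.1
Step 5: 20.1 × 1.749⁵ = 329.0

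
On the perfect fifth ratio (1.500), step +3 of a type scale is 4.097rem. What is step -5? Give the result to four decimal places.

0.1599rem

4.097 ÷ 1.500⁸ = 4.097 ÷ 25.62891 ≈ 0.1599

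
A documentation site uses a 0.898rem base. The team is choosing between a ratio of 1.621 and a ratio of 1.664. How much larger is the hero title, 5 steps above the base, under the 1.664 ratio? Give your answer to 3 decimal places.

At 1.621: 0.898 × 1.621⁵ = 10.05059rem
At 1.664: 0.898 × 1.664⁵ = 11.45626rem
Difference: 11.45626 − 10.05059 = 1.40567rem

1.406rem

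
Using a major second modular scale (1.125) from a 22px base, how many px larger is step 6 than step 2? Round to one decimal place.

16.8px

Step 2: 22.0 × 1.125² = 27.844px
Step 6: 22.0 × 1.125⁶ = 44.600px
Difference: 44.600 − 27.844 = 16.756px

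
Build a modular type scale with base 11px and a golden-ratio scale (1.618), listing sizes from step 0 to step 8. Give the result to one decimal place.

11.0px, 17.8px, 28.8px, 46.6px, 75.4px, 122.0px, 197.4px, 319.3px, 516.7px

Step 0: 11px
Step 1: 11.0 × 1.618 = 17.8
Step 2: 11.0 × 1.618² = 28.8
Step 3: 11.0 × 1.618³ = 46.6
Step 4: 11.0 × 1.618⁴ = 75.4
Step 5: 11.0 × 1.618⁵ = 122.0
Step 6: 11.0 × 1.618⁶ = 197.4
Step 7: 11.0 × 1.618⁷ = 319.3
Step 8: 11.0 × 1.618⁸ = 516.7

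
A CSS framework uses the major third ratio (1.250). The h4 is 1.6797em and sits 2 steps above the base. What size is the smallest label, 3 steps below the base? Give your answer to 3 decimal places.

1.6797 ÷ 1.250⁵ = 1.6797 ÷ 3.05176 ≈ 0.550

0.550em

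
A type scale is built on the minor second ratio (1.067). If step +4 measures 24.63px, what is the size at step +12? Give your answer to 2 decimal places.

The gap is 12 − (4) = 8 steps, so the factor is 1.067^8.
24.63 × 1.067⁸ = 24.63 × 1.68002 ≈ 41.379

41.38px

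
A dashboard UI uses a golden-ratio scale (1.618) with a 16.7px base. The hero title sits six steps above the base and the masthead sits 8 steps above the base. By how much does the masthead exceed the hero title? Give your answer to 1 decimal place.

Step 6: 16.7 × 1.618⁶ = 299.632px
Step 8: 16.7 × 1.618⁸ = 784.413px
Difference: 784.413 − 299.632 = 484.781px

484.8px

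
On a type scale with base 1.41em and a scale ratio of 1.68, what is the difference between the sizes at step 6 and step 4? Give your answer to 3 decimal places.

Step 4: 1.41 × 1.68⁴ = 11.23198em
Step 6: 1.41 × 1.68⁶ = 31.70113em
Difference: 31.70113 − 11.23198 = 20.46915em

20.469em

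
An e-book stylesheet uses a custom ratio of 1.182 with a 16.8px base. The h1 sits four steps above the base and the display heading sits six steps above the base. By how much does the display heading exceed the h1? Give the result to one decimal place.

Step 4: 16.8 × 1.182⁴ = 32.793px
Step 6: 16.8 × 1.182⁶ = 45.816px
Difference: 45.816 − 32.793 = 13.023px

13.0px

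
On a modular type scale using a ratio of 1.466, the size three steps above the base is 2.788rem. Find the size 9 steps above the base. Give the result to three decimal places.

27.676rem

2.788 × 1.466⁶ = 2.788 × 9.92668 ≈ 27.676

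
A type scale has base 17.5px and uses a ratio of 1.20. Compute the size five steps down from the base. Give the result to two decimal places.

Every step multiplies by the scale ratio.
17.5 ÷ 1.20⁵ = 17.5 ÷ 2.48832 ≈ 7.03

7.03px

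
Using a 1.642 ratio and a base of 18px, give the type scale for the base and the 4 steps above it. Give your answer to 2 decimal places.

Step 0: 18px
Step 1: 18.0 × 1.642 = 29.56
Step 2: 18.0 × 1.642² = 48.53
Step 3: 18.0 × 1.642³ = 79.69
Step 4: 18.0 × 1.642⁴ = 130.85

18.00px, 29.56px, 48.53px, 79.69px, 130.85px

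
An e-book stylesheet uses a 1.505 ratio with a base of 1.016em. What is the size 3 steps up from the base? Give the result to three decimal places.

1.016 × 1.505³ = 1.016 × 3.40886 ≈ 3.463

3.463em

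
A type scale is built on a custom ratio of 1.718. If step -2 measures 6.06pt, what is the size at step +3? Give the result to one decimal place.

90.7pt

6.06 × 1.718⁵ = 6.06 × 14.96635 ≈ 90.696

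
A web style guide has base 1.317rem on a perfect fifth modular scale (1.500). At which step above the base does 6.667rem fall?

1.500ⁿ = 6.667 / 1.317 = 5.0623
n = ln(5.0623) / ln(1.500) = 1.6218 / 0.4055 ≈ 4.00

4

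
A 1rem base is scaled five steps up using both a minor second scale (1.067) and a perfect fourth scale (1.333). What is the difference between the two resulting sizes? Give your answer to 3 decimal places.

Minor second: 1.0 × 1.067⁵ = 1.38300rem
Perfect fourth: 1.0 × 1.333⁵ = 4.20873rem
Difference: 4.20873 − 1.38300 = 2.82573rem

2.826rem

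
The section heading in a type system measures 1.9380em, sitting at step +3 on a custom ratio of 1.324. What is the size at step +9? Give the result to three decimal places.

The gap is 9 − (3) = 6 steps, so the factor is 1.324^6.
1.9380 × 1.324⁶ = 1.9380 × 5.38676 ≈ 10.440

10.440em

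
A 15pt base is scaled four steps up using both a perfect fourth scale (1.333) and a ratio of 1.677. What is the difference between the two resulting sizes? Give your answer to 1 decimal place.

71.3pt

Perfect fourth: 15.0 × 1.333⁴ = 47.360pt
At 1.677: 15.0 × 1.677⁴ = 118.638pt
Difference: 118.638 − 47.360 = 71.278pt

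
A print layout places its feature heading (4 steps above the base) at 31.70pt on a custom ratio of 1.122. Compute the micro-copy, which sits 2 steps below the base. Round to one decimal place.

15.9pt

Moving from step +4 to step -2 is 6 steps down, so divide by r⁶.
31.70 ÷ 1.122⁶ = 31.70 ÷ 1.99507 ≈ 15.889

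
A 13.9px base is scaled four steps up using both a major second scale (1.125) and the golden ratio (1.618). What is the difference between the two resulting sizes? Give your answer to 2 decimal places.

73.00px

Major second: 13.9 × 1.125⁴ = 22.2651px
Golden ratio: 13.9 × 1.618⁴ = 95.2640px
Difference: 95.2640 − 22.2651 = 72.9989px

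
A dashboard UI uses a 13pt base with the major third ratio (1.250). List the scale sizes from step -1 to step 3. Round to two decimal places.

Step -1: 13.0 ÷ 1.250 = 10.40
Step 0: 13pt
Step 1: 13.0 × 1.250 = 16.25
Step 2: 13.0 × 1.250² = 20.31
Step 3: 13.0 × 1.250³ = 25.39

10.40pt, 13.00pt, 16.25pt, 20.31pt, 25.39pt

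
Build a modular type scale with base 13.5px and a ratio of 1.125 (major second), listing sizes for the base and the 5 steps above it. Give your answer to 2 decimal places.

13.50px, 15.19px, 17.09px, 19.22px, 21.62px, 24.33px

Step 0: 13.5px
Step 1: 13.5 × 1.125 = 15.19
Step 2: 13.5 × 1.125² = 17.09
Step 3: 13.5 × 1.125³ = 19.22
Step 4: 13.5 × 1.125⁴ = 21.62
Step 5: 13.5 × 1.125⁵ = 24.33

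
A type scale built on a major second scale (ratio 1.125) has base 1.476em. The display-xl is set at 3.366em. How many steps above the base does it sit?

7

1.125ⁿ = 3.366 / 1.476 = 2.2805
n = ln(2.2805) / ln(1.125) = 0.8244 / 0.1178 ≈ 7.00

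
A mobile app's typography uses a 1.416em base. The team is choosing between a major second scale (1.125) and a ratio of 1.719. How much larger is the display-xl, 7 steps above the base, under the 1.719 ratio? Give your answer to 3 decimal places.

59.576em

Major second: 1.416 × 1.125⁷ = 3.22947em
At 1.719: 1.416 × 1.719⁷ = 62.80502em
Difference: 62.80502 − 3.22947 = 59.57555em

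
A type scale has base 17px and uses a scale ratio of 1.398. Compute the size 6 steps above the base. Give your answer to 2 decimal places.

126.91px

17.0 × 1.398⁶ = 17.0 × 7.46523 ≈ 126.91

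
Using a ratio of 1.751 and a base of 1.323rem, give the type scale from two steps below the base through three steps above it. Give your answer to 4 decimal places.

Step -2: 1.323 ÷ 1.751² = 0.4315
Step -1: 1.323 ÷ 1.751 = 0.7556
Step 0: 1.323rem
Step 1: 1.323 × 1.751 = 2.3166
Step 2: 1.323 × 1.751² = 4.0563
Step 3: 1.323 × 1.751³ = 7.1026

0.4315rem, 0.7556rem, 1.3230rem, 2.3166rem, 4.0563rem, 7.1026rem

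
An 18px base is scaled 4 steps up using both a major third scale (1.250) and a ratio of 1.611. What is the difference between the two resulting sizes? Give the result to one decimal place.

77.3px

Major third: 18.0 × 1.250⁴ = 43.945px
At 1.611: 18.0 × 1.611⁴ = 121.242px
Difference: 121.242 − 43.945 = 77.297px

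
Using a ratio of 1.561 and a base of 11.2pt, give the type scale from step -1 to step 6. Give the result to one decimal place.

7.2pt, 11.2pt, 17.5pt, 27.3pt, 42.6pt, 66.5pt, 103.8pt, 162.0pt

Step -1: 11.2 ÷ 1.561 = 7.2
Step 0: 11.2pt
Step 1: 11.2 × 1.561 = 17.5
Step 2: 11.2 × 1.561² = 27.3
Step 3: 11.2 × 1.561³ = 42.6
Step 4: 11.2 × 1.561⁴ = 66.5
Step 5: 11.2 × 1.561⁵ = 103.8
Step 6: 11.2 × 1.561⁶ = 162.0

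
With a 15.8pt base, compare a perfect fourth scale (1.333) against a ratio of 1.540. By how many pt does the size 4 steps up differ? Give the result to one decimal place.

Perfect fourth: 15.8 × 1.333⁴ = 49.886pt
At 1.540: 15.8 × 1.540⁴ = 88.867pt
Difference: 88.867 − 49.886 = 38.981pt

39.0pt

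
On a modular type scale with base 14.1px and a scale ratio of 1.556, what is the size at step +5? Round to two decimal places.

128.61px

A modular type scale is a geometric sequence: sizeₙ = base × rⁿ.
14.1 × 1.556⁵ = 14.1 × 9.12112 ≈ 128.61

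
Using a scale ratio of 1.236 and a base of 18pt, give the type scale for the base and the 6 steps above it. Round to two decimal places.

18.00pt, 22.25pt, 27.50pt, 33.99pt, 42.01pt, 51.92pt, 64.18pt

Step 0: 18pt
Step 1: 18.0 × 1.236 = 22.25
Step 2: 18.0 × 1.236² = 27.50
Step 3: 18.0 × 1.236³ = 33.99
Step 4: 18.0 × 1.236⁴ = 42.01
Step 5: 18.0 × 1.236⁵ = 51.92
Step 6: 18.0 × 1.236⁶ = 64.18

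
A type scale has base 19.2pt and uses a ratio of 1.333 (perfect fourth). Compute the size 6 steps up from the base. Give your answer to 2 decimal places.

107.72pt

19.2 × 1.333⁶ = 19.2 × 5.61023 ≈ 107.72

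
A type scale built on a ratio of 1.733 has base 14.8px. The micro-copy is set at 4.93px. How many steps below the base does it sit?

1.733ⁿ = 14.8 / 4.93 = 3.0020
n = ln(3.0020) / ln(1.733) = 1.0993 / 0.5499 ≈ 2.00

2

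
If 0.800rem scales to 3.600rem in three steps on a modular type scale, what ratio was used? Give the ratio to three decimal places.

The ratio satisfies 0.800 × r³ = 3.600, so r = (3.600 / 0.800)^(1/3).
r = 4.5000^(1/3) ≈ 1.6510

1.651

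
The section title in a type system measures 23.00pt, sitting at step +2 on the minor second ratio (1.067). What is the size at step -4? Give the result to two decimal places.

15.59pt

23.00 ÷ 1.067⁶ = 23.00 ÷ 1.47566 ≈ 15.586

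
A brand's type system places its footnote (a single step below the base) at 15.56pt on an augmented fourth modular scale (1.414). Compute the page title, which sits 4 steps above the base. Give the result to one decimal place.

88.0pt

15.56 × 1.414⁵ = 15.56 × 5.65258 ≈ 87.954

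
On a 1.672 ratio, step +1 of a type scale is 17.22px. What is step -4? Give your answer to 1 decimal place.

1.3px

Moving from step +1 to step -4 is 5 steps down, so divide by r⁵.
17.22 ÷ 1.672⁵ = 17.22 ÷ 13.06716 ≈ 1.318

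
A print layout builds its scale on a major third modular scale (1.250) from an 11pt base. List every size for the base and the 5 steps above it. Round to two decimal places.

11.00pt, 13.75pt, 17.19pt, 21.48pt, 26.86pt, 33.57pt

Step 0: 11pt
Step 1: 11.0 × 1.250 = 13.75
Step 2: 11.0 × 1.250² = 17.19
Step 3: 11.0 × 1.250³ = 21.48
Step 4: 11.0 × 1.250⁴ = 26.86
Step 5: 11.0 × 1.250⁵ = 33.57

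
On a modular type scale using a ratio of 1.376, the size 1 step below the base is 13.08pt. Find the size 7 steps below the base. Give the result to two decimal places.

Moving from step -1 to step -7 is 6 steps down, so divide by r⁶.
13.08 ÷ 1.376⁶ = 13.08 ÷ 6.78751 ≈ 1.927

1.93pt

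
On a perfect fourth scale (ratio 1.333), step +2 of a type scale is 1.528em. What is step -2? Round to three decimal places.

0.484em

1.528 ÷ 1.333⁴ = 1.528 ÷ 3.15733 ≈ 0.484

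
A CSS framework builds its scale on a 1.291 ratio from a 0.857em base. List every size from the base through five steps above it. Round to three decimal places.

Step 0: 0.857em
Step 1: 0.857 × 1.291 = 1.106
Step 2: 0.857 × 1.291² = 1.428
Step 3: 0.857 × 1.291³ = 1.844
Step 4: 0.857 × 1.291⁴ = 2.381
Step 5: 0.857 × 1.291⁵ = 3.073

0.857em, 1.106em, 1.428em, 1.844em, 2.381em, 3.073em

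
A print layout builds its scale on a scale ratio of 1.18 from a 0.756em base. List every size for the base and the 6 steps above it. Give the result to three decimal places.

Step 0: 0.756em
Step 1: 0.756 × 1.18 = 0.892
Step 2: 0.756 × 1.18² = 1.053
Step 3: 0.756 × 1.18³ = 1.242
Step 4: 0.756 × 1.18⁴ = 1.466
Step 5: 0.756 × 1.18⁵ = 1.730
Step 6: 0.756 × 1.18⁶ = 2.041

0.756em, 0.892em, 1.053em, 1.242em, 1.466em, 1.730em, 2.041em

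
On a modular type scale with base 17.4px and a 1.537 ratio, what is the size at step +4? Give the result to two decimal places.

97.11px

Every step multiplies by the scale ratio.
17.4 × 1.537⁴ = 17.4 × 5.58079 ≈ 97.11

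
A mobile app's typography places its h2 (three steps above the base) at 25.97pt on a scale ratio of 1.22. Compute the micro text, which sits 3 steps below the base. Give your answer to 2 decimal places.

Moving from step +3 to step -3 is 6 steps down, so divide by r⁶.
25.97 ÷ 1.22⁶ = 25.97 ÷ 3.29730 ≈ 7.876

7.88pt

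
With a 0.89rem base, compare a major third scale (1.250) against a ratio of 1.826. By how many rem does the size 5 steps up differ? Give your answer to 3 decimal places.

Major third: 0.89 × 1.250⁵ = 2.71606rem
At 1.826: 0.89 × 1.826⁵ = 18.06733rem
Difference: 18.06733 − 2.71606 = 15.35127rem

15.351rem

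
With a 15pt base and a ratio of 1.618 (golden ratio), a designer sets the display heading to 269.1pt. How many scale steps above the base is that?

1.618ⁿ = 269.1 / 15 = 17.9400
n = ln(17.9400) / ln(1.618) = 2.8870 / 0.4812 ≈ 6.00

6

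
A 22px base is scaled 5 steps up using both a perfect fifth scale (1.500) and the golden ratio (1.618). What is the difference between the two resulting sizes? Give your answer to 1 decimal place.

76.9px

Perfect fifth: 22.0 × 1.500⁵ = 167.062px
Golden ratio: 22.0 × 1.618⁵ = 243.958px
Difference: 243.958 − 167.062 = 76.896px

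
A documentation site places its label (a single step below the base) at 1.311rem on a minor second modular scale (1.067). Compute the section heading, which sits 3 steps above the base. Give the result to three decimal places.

1.699rem

1.311 × 1.067⁴ = 1.311 × 1.29616 ≈ 1.699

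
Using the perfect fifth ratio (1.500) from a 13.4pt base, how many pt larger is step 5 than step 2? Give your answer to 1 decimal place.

71.6pt

Step 2: 13.4 × 1.500² = 30.150pt
Step 5: 13.4 × 1.500⁵ = 101.756pt
Difference: 101.756 − 30.150 = 71.606pt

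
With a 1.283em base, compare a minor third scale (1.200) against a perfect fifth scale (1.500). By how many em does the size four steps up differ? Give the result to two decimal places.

3.83em

Minor third: 1.283 × 1.200⁴ = 2.6604em
Perfect fifth: 1.283 × 1.500⁴ = 6.4952em
Difference: 6.4952 − 2.6604 = 3.8348em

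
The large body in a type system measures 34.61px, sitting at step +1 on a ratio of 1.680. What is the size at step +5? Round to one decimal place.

Moving from step +1 to step +5 is 4 steps up, so multiply by r⁴.
34.61 × 1.680⁴ = 34.61 × 7.96594 ≈ 275.701

275.7px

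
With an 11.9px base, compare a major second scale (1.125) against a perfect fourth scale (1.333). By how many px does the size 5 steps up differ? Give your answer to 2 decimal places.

Major second: 11.9 × 1.125⁵ = 21.4442px
Perfect fourth: 11.9 × 1.333⁵ = 50.0839px
Difference: 50.0839 − 21.4442 = 28.6397px

28.64px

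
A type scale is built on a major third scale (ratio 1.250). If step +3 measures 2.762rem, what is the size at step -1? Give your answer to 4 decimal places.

1.1313rem

2.762 ÷ 1.250⁴ = 2.762 ÷ 2.44141 ≈ 1.1313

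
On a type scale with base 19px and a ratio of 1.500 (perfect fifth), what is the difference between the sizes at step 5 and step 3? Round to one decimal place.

80.2px

Step 3: 19.0 × 1.500³ = 64.125px
Step 5: 19.0 × 1.500⁵ = 144.281px
Difference: 144.281 − 64.125 = 80.156px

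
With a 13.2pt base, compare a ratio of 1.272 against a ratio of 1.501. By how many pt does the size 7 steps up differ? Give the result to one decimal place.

At 1.272: 13.2 × 1.272⁷ = 71.119pt
At 1.501: 13.2 × 1.501⁷ = 226.589pt
Difference: 226.589 − 71.119 = 155.470pt

155.5pt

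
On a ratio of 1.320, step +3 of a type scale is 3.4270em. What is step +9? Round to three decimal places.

18.128em

The gap is 9 − (3) = 6 steps, so the factor is 1.320^6.
3.4270 × 1.320⁶ = 3.4270 × 5.28985 ≈ 18.128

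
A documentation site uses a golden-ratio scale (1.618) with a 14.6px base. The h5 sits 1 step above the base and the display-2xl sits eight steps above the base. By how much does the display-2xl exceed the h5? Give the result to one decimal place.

662.2px

Step 1: 14.6 × 1.618 = 23.623px
Step 8: 14.6 × 1.618⁸ = 685.774px
Difference: 685.774 − 23.623 = 662.151px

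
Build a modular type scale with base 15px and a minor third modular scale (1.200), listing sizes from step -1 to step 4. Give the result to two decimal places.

Step -1: 15.0 ÷ 1.200 = 12.50
Step 0: 15px
Step 1: 15.0 × 1.200 = 18.00
Step 2: 15.0 × 1.200² = 21.60
Step 3: 15.0 × 1.200³ = 25.92
Step 4: 15.0 × 1.200⁴ = 31.10

12.50px, 15.00px, 18.00px, 21.60px, 25.92px, 31.10px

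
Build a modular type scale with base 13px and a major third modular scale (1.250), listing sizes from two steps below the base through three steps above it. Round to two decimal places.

8.32px, 10.40px, 13.00px, 16.25px, 20.31px, 25.39px

Step -2: 13.0 ÷ 1.250² = 8.32
Step -1: 13.0 ÷ 1.250 = 10.40
Step 0: 13px
Step 1: 13.0 × 1.250 = 16.25
Step 2: 13.0 × 1.250² = 20.31
Step 3: 13.0 × 1.250³ = 25.39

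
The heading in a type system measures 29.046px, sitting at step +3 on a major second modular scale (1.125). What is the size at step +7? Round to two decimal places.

29.046 × 1.125⁴ = 29.046 × 1.60181 ≈ 46.526

46.53px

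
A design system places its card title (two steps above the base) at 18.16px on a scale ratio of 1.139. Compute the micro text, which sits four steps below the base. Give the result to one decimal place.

8.3px

The gap is -4 − (2) = -6 steps, so the factor is 1.139^-6.
18.16 ÷ 1.139⁶ = 18.16 ÷ 2.18345 ≈ 8.317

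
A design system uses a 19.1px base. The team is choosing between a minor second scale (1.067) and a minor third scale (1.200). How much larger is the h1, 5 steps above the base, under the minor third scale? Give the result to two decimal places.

21.11px

Minor second: 19.1 × 1.067⁵ = 26.4153px
Minor third: 19.1 × 1.200⁵ = 47.5269px
Difference: 47.5269 − 26.4153 = 21.1116px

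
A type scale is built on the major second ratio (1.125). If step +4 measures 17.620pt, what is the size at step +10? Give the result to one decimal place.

The gap is 10 − (4) = 6 steps, so the factor is 1.125^6.
17.620 × 1.125⁶ = 17.620 × 2.02729 ≈ 35.721

35.7pt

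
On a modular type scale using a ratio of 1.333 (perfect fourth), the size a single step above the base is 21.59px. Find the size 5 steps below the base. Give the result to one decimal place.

3.8px

The gap is -5 − (1) = -6 steps, so the factor is 1.333^-6.
21.59 ÷ 1.333⁶ = 21.59 ÷ 5.61023 ≈ 3.848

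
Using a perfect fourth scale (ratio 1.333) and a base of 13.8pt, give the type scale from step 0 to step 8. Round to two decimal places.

Step 0: 13.8pt
Step 1: 13.8 × 1.333 = 18.40
Step 2: 13.8 × 1.333² = 24.52
Step 3: 13.8 × 1.333³ = 32.69
Step 4: 13.8 × 1.333⁴ = 43.57
Step 5: 13.8 × 1.333⁵ = 58.08
Step 6: 13.8 × 1.333⁶ = 77.42
Step 7: 13.8 × 1.333⁷ = 103.20
Step 8: 13.8 × 1.333⁸ = 137.57

13.80pt, 18.40pt, 24.52pt, 32.69pt, 43.57pt, 58.08pt, 77.42pt, 103.20pt, 137.57pt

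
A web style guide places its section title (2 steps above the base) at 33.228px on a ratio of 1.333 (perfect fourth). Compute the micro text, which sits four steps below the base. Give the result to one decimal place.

5.9px

The gap is -4 − (2) = -6 steps, so the factor is 1.333^-6.
33.228 ÷ 1.333⁶ = 33.228 ÷ 5.61023 ≈ 5.923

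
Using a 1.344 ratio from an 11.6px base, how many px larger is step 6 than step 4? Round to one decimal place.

30.5px

Step 4: 11.6 × 1.344⁴ = 37.849px
Step 6: 11.6 × 1.344⁶ = 68.368px
Difference: 68.368 − 37.849 = 30.519px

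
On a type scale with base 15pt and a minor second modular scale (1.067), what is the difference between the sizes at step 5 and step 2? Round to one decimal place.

Step 2: 15.0 × 1.067² = 17.077pt
Step 5: 15.0 × 1.067⁵ = 20.745pt
Difference: 20.745 − 17.077 = 3.668pt

3.7pt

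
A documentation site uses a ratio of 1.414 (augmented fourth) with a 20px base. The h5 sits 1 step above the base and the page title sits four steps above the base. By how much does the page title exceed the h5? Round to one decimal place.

51.7px

Step 1: 20.0 × 1.414 = 28.280px
Step 4: 20.0 × 1.414⁴ = 79.952px
Difference: 79.952 − 28.280 = 51.672px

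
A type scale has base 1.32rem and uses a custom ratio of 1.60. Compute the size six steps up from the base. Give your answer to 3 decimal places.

1.32 × 1.60⁶ = 1.32 × 16.77722 ≈ 22.146

22.146rem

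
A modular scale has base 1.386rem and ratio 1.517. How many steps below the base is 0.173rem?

1.517ⁿ = 1.386 / 0.173 = 8.0116
n = ln(8.0116) / ln(1.517) = 2.0809 / 0.4167 ≈ 4.99

5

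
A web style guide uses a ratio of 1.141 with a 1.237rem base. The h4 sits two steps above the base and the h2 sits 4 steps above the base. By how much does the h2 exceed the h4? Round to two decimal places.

0.49rem

Step 2: 1.237 × 1.141² = 1.6104rem
Step 4: 1.237 × 1.141⁴ = 2.0966rem
Difference: 2.0966 − 1.6104 = 0.4862rem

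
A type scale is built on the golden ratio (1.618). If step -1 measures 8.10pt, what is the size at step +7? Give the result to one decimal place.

8.10 × 1.618⁸ = 8.10 × 46.97082 ≈ 380.464

380.5pt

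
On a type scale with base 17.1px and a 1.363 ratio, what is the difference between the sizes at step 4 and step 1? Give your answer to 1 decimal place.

35.7px

Step 1: 17.1 × 1.363 = 23.307px
Step 4: 17.1 × 1.363⁴ = 59.017px
Difference: 59.017 − 23.307 = 35.710px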